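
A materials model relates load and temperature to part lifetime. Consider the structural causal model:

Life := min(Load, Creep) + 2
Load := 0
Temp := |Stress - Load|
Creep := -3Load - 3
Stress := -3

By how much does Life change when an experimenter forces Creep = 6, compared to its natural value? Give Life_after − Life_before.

3

Intervening sets Creep = 6 and removes its equation (Creep := -3Load - 3).
Life = min(Load, Creep) + 2  [with Load=0, Creep=6]  = 2
Without intervention: Creep = -3Load - 3  [with Load=0]  = -3; Life = min(Load, Creep) + 2  [with Load=0, Creep=-3]  = -1.
Change = 2 − (-1) = 3.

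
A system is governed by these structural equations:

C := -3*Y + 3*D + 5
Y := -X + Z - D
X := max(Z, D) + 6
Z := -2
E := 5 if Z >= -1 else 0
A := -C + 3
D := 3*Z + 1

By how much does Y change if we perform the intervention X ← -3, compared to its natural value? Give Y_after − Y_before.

Intervening sets X = -3 and removes its equation (X := max(Z, D) + 6).
D = 3*Z + 1  [with Z=-2]  = -5
Y = -X + Z - D  [with X=-3, Z=-2, D=-5]  = 6
Without intervention: D = 3*Z + 1  [with Z=-2]  = -5; X = max(Z, D) + 6  [with Z=-2, D=-5]  = 4; Y = -X + Z - D  [with X=4, Z=-2, D=-5]  = -1.
Change = 6 − (-1) = 7.

7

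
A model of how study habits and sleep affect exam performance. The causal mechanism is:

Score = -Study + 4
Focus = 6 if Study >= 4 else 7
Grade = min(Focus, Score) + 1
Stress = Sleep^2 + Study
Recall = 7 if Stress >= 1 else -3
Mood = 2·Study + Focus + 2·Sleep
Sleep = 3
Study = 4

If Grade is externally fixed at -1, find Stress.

13

Under do(Grade=-1), the mechanism Grade = min(Focus, Score) + 1 is discarded; Grade is fixed at -1.
No directed path runs from Grade to Stress, so Stress keeps its natural value.
Stress = Sleep^2 + Study  [with Sleep=3, Study=4]  = 13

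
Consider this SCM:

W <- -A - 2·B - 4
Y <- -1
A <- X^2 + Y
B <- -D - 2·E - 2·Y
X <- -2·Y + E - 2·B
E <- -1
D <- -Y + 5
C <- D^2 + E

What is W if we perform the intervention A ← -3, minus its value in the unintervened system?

Intervening sets A = -3 and removes its equation (A <- X^2 + Y).
D = -Y + 5  [with Y=-1]  = 6
B = -D - 2·E - 2·Y  [with D=6, E=-1, Y=-1]  = -2
W = -A - 2·B - 4  [with A=-3, B=-2]  = 3
Without intervention: D = -Y + 5  [with Y=-1]  = 6; B = -D - 2·E - 2·Y  [with D=6, E=-1, Y=-1]  = -2; X = -2·Y + E - 2·B  [with Y=-1, E=-1, B=-2]  = 5; A = X^2 + Y  [with X=5, Y=-1]  = 24; W = -A - 2·B - 4  [with A=24, B=-2]  = -24.
Change = 3 − (-24) = 27.

27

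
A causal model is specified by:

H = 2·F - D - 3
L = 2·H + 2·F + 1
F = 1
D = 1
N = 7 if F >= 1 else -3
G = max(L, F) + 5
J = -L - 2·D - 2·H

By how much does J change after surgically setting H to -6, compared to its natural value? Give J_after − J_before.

The intervention breaks the incoming arrows to H: H = 2·F - D - 3 no longer applies, and H = -6.
L = 2·H + 2·F + 1  [with H=-6, F=1]  = -9
J = -L - 2·D - 2·H  [with L=-9, D=1, H=-6]  = 19
Without intervention: H = 2·F - D - 3  [with F=1, D=1]  = -2; L = 2·H + 2·F + 1  [with H=-2, F=1]  = -1; J = -L - 2·D - 2·H  [with L=-1, D=1, H=-2]  = 3.
Change = 19 − 3 = 16.

16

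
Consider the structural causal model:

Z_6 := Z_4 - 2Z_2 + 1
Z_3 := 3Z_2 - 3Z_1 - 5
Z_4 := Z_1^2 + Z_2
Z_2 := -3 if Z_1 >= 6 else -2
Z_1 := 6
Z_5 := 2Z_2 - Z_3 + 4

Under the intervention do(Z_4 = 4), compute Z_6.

Under do(Z_4=4), the mechanism Z_4 := Z_1^2 + Z_2 is discarded; Z_4 is fixed at 4.
Z_2 = -3 if Z_1 >= 6 else -2  [with Z_1=6]  = -3
Z_6 = Z_4 - 2Z_2 + 1  [with Z_4=4, Z_2=-3]  = 11

11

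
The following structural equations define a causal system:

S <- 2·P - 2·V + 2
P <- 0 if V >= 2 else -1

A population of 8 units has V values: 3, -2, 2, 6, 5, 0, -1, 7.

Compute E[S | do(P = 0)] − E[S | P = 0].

The intervention sets P=0 in all 8 units regardless of V. Recomputing S per unit gives -4, 6, -2, -10, -8, 2, 4, -12; average -3.
E[S|P=0] averages over only the 5 units with P=0 (V = 3, 2, 6, 5, 7): S = -4, -2, -10, -8, -12, mean -7.2.
Difference = -3 − (-7.2) = 4.2.

4.2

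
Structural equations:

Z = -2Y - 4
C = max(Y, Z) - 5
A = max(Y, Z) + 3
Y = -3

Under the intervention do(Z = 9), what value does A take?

Under do(Z=9), the mechanism Z = -2Y - 4 is discarded; Z is fixed at 9.
A = max(Y, Z) + 3  [with Y=-3, Z=9]  = 12

12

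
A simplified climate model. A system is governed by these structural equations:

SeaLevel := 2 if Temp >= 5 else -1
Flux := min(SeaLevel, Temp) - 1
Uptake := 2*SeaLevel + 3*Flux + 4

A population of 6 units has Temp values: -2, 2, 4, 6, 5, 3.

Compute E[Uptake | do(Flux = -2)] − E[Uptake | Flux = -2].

Every unit gets Flux=-2 under the intervention. Uptake values become -4, -4, -4, 2, 2, -4; E[Uptake|do(Flux=-2)] = -2.
Observing Flux=-2 restricts to units where Flux's equation naturally yields -2: Temp ∈ {2, 4, 3}. In that subpopulation Uptake = -4, -4, -4, mean -4.
Difference = -2 − (-4) = 2.

2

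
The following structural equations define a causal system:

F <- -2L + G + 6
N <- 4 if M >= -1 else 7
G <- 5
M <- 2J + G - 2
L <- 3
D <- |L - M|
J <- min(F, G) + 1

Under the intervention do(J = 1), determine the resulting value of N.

Under do(J=1), the mechanism J <- min(F, G) + 1 is discarded; J is fixed at 1.
M = 2J + G - 2  [with J=1, G=5]  = 5
N = 4 if M >= -1 else 7  [with M=5]  = 4

4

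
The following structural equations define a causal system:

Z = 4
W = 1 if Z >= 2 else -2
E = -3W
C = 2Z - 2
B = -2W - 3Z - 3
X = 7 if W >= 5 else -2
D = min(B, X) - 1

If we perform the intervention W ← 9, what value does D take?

-34

Under do(W=9), the mechanism W = 1 if Z >= 2 else -2 is discarded; W is fixed at 9.
B = -2W - 3Z - 3  [with W=9, Z=4]  = -33
X = 7 if W >= 5 else -2  [with W=9]  = 7
D = min(B, X) - 1  [with B=-33, X=7]  = -34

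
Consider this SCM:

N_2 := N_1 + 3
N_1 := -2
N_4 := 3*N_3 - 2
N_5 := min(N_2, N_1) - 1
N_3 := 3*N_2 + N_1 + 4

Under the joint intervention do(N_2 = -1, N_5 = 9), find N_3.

-1

Under do(N_2 = -1, N_5 = 9), each intervened variable's structural equation is replaced by its fixed value.
N_3 = 3*N_2 + N_1 + 4  [with N_2=-1, N_1=-2]  = -1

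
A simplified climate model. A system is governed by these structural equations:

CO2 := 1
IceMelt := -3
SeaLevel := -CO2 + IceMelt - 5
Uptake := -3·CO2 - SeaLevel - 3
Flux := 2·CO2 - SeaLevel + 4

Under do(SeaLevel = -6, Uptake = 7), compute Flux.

The joint intervention fixes SeaLevel = -6, Uptake = 7, removing each variable's own equation.
Flux = 2·CO2 - SeaLevel + 4  [with CO2=1, SeaLevel=-6]  = 12

12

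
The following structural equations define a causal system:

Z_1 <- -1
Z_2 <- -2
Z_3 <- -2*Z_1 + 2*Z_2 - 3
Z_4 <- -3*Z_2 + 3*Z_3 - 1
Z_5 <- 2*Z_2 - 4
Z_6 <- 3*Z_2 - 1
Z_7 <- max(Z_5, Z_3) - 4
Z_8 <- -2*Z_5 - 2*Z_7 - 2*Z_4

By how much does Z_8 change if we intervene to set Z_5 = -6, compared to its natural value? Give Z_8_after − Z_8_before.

-4

do(Z_5=-6) replaces the equation Z_5 <- 2*Z_2 - 4 with the constant Z_5 = -6.
Z_3 = -2*Z_1 + 2*Z_2 - 3  [with Z_1=-1, Z_2=-2]  = -5
Z_4 = -3*Z_2 + 3*Z_3 - 1  [with Z_2=-2, Z_3=-5]  = -10
Z_7 = max(Z_5, Z_3) - 4  [with Z_5=-6, Z_3=-5]  = -9
Z_8 = -2*Z_5 - 2*Z_7 - 2*Z_4  [with Z_5=-6, Z_7=-9, Z_4=-10]  = 50
Without intervention: Z_3 = -2*Z_1 + 2*Z_2 - 3  [with Z_1=-1, Z_2=-2]  = -5; Z_4 = -3*Z_2 + 3*Z_3 - 1  [with Z_2=-2, Z_3=-5]  = -10; Z_5 = 2*Z_2 - 4  [with Z_2=-2]  = -8; Z_7 = max(Z_5, Z_3) - 4  [with Z_5=-8, Z_3=-5]  = -9; Z_8 = -2*Z_5 - 2*Z_7 - 2*Z_4  [with Z_5=-8, Z_7=-9, Z_4=-10]  = 54.
Change = 50 − 54 = -4.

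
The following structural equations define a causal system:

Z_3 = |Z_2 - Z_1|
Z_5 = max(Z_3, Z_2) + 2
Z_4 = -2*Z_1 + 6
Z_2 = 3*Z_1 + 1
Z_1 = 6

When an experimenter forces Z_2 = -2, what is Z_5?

do(Z_2=-2) replaces the equation Z_2 = 3*Z_1 + 1 with the constant Z_2 = -2.
Z_3 = |Z_2 - Z_1|  [with Z_2=-2, Z_1=6]  = 8
Z_5 = max(Z_3, Z_2) + 2  [with Z_3=8, Z_2=-2]  = 10

10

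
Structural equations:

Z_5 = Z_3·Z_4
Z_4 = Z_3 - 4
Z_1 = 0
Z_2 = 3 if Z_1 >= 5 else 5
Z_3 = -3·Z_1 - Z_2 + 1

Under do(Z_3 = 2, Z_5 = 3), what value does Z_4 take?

-2

The joint intervention fixes Z_3 = 2, Z_5 = 3, removing each variable's own equation.
Z_4 = Z_3 - 4  [with Z_3=2]  = -2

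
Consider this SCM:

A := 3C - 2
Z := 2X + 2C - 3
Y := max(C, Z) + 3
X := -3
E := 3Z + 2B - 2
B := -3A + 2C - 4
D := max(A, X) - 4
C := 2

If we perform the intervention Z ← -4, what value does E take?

-38

Under do(Z=-4), the mechanism Z := 2X + 2C - 3 is discarded; Z is fixed at -4.
A = 3C - 2  [with C=2]  = 4
B = -3A + 2C - 4  [with A=4, C=2]  = -12
E = 3Z + 2B - 2  [with Z=-4, B=-12]  = -38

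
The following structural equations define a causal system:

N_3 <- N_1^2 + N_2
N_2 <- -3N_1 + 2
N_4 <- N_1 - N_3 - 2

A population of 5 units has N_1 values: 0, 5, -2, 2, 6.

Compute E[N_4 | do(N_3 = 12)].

do(N_3=12) breaks N_3's dependence on N_1. With N_3=12 fixed, N_4 across the units is -14, -9, -16, -12, -8, mean -11.8.

-11.8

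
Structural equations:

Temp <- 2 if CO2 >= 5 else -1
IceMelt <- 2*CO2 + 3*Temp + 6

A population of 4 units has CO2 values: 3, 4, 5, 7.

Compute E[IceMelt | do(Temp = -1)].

12.5

The intervention sets Temp=-1 in all 4 units regardless of CO2. Recomputing IceMelt per unit gives 9, 11, 13, 17; average 12.5.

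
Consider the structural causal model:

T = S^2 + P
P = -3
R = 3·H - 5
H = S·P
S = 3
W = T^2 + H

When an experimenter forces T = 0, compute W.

-9

do(T=0) replaces the equation T = S^2 + P with the constant T = 0.
H = S·P  [with S=3, P=-3]  = -9
W = T^2 + H  [with T=0, H=-9]  = -9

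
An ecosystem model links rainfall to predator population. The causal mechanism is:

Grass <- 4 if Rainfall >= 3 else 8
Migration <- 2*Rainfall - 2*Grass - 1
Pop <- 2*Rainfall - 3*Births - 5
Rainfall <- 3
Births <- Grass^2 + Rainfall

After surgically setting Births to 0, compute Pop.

do(Births=0) replaces the equation Births <- Grass^2 + Rainfall with the constant Births = 0.
Pop = 2*Rainfall - 3*Births - 5  [with Rainfall=3, Births=0]  = 1

1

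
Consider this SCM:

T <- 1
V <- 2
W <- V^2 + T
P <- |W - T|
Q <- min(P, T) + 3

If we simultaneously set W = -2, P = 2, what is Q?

4

Setting W = -2, P = 2 by intervention discards those variables' equations.
Q = min(P, T) + 3  [with P=2, T=1]  = 4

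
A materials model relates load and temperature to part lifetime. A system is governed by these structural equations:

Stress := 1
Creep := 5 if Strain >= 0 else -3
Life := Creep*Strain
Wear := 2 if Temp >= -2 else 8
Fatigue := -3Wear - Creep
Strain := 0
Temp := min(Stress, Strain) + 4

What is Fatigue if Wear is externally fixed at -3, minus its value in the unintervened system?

The intervention breaks the incoming arrows to Wear: Wear := 2 if Temp >= -2 else 8 no longer applies, and Wear = -3.
Creep = 5 if Strain >= 0 else -3  [with Strain=0]  = 5
Fatigue = -3Wear - Creep  [with Wear=-3, Creep=5]  = 4
Without intervention: Temp = min(Stress, Strain) + 4  [with Stress=1, Strain=0]  = 4; Creep = 5 if Strain >= 0 else -3  [with Strain=0]  = 5; Wear = 2 if Temp >= -2 else 8  [with Temp=4]  = 2; Fatigue = -3Wear - Creep  [with Wear=2, Creep=5]  = -11.
Change = 4 − (-11) = 15.

15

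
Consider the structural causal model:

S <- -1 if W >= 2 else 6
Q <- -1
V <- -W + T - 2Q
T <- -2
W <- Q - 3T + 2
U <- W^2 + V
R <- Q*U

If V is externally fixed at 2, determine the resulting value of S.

Under do(V=2), the mechanism V <- -W + T - 2Q is discarded; V is fixed at 2.
Since S is not a descendant of the intervened variable, it is unaffected.
W = Q - 3T + 2  [with Q=-1, T=-2]  = 7
S = -1 if W >= 2 else 6  [with W=7]  = -1

-1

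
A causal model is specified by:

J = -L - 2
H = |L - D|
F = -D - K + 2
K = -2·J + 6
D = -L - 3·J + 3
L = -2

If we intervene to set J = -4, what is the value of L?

-2

Under do(J=-4), the mechanism J = -L - 2 is discarded; J is fixed at -4.
L is not downstream of the intervention, so its value is determined by the original equations.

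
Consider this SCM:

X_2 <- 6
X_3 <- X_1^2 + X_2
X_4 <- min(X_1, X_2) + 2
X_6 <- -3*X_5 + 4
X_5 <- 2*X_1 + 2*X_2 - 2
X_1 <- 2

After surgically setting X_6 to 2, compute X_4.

do(X_6=2) replaces the equation X_6 <- -3*X_5 + 4 with the constant X_6 = 2.
No directed path runs from X_6 to X_4, so X_4 keeps its natural value.
X_4 = min(X_1, X_2) + 2  [with X_1=2, X_2=6]  = 4

4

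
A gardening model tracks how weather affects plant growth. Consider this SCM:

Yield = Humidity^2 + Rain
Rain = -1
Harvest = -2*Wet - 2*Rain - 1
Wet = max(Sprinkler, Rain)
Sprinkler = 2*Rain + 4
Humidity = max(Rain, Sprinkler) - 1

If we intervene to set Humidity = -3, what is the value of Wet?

Under do(Humidity=-3), the mechanism Humidity = max(Rain, Sprinkler) - 1 is discarded; Humidity is fixed at -3.
Since Wet is not a descendant of the intervened variable, it is unaffected.
Sprinkler = 2*Rain + 4  [with Rain=-1]  = 2
Wet = max(Sprinkler, Rain)  [with Sprinkler=2, Rain=-1]  = 2

2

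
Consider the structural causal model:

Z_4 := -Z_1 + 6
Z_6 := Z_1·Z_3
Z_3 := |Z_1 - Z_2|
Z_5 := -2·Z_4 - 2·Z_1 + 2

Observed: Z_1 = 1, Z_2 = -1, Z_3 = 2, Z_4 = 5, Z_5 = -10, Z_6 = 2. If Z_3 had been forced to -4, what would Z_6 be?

The intervention breaks the incoming arrows to Z_3: Z_3 := |Z_1 - Z_2| no longer applies, and Z_3 = -4.
Z_6 = Z_1·Z_3  [with Z_1=1, Z_3=-4]  = -4

-4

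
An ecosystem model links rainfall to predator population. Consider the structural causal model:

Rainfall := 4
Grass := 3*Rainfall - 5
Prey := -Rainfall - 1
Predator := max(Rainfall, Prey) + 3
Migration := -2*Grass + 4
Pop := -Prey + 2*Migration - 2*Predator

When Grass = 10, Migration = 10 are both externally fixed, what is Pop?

11

Setting Grass = 10, Migration = 10 by intervention discards those variables' equations.
Prey = -Rainfall - 1  [with Rainfall=4]  = -5
Predator = max(Rainfall, Prey) + 3  [with Rainfall=4, Prey=-5]  = 7
Pop = -Prey + 2*Migration - 2*Predator  [with Prey=-5, Migration=10, Predator=7]  = 11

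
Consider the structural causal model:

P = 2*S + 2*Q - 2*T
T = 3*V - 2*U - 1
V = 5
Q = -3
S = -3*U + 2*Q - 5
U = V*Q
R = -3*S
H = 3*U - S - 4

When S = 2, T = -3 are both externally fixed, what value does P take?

Setting S = 2, T = -3 by intervention discards those variables' equations.
P = 2*S + 2*Q - 2*T  [with S=2, Q=-3, T=-3]  = 4

4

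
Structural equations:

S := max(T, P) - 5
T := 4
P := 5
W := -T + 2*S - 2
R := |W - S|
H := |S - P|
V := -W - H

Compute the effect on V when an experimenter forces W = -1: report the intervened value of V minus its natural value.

Under do(W=-1), the mechanism W := -T + 2*S - 2 is discarded; W is fixed at -1.
S = max(T, P) - 5  [with T=4, P=5]  = 0
H = |S - P|  [with S=0, P=5]  = 5
V = -W - H  [with W=-1, H=5]  = -4
Without intervention: S = max(T, P) - 5  [with T=4, P=5]  = 0; W = -T + 2*S - 2  [with T=4, S=0]  = -6; H = |S - P|  [with S=0, P=5]  = 5; V = -W - H  [with W=-6, H=5]  = 1.
Change = -4 − 1 = -5.

-5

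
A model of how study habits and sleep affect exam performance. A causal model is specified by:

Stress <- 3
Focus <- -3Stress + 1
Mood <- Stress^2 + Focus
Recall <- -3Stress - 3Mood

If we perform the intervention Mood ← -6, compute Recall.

The intervention breaks the incoming arrows to Mood: Mood <- Stress^2 + Focus no longer applies, and Mood = -6.
Recall = -3Stress - 3Mood  [with Stress=3, Mood=-6]  = 9

9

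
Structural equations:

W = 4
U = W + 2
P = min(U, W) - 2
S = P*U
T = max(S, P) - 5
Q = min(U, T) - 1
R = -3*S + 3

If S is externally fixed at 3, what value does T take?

-2

Intervening sets S = 3 and removes its equation (S = P*U).
U = W + 2  [with W=4]  = 6
P = min(U, W) - 2  [with U=6, W=4]  = 2
T = max(S, P) - 5  [with S=3, P=2]  = -2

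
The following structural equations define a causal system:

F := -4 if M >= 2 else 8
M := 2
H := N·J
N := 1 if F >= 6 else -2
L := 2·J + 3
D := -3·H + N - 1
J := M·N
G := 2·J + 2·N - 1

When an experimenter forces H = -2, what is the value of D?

The intervention breaks the incoming arrows to H: H := N·J no longer applies, and H = -2.
F = -4 if M >= 2 else 8  [with M=2]  = -4
N = 1 if F >= 6 else -2  [with F=-4]  = -2
D = -3·H + N - 1  [with H=-2, N=-2]  = 3

3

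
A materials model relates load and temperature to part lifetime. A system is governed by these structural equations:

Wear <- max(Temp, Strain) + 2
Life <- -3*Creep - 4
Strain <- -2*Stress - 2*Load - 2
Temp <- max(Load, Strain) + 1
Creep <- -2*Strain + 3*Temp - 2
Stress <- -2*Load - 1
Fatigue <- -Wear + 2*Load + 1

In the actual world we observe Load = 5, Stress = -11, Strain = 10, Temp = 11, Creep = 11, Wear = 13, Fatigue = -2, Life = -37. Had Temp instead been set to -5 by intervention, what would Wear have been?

Under do(Temp=-5), the mechanism Temp <- max(Load, Strain) + 1 is discarded; Temp is fixed at -5.
Stress = -2*Load - 1  [with Load=5]  = -11
Strain = -2*Stress - 2*Load - 2  [with Stress=-11, Load=5]  = 10
Wear = max(Temp, Strain) + 2  [with Temp=-5, Strain=10]  = 12

12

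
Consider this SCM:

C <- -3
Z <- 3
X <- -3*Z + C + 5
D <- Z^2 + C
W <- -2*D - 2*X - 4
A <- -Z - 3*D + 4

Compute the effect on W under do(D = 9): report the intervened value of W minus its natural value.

Intervening sets D = 9 and removes its equation (D <- Z^2 + C).
X = -3*Z + C + 5  [with Z=3, C=-3]  = -7
W = -2*D - 2*X - 4  [with D=9, X=-7]  = -8
Without intervention: X = -3*Z + C + 5  [with Z=3, C=-3]  = -7; D = Z^2 + C  [with Z=3, C=-3]  = 6; W = -2*D - 2*X - 4  [with D=6, X=-7]  = -2.
Change = -8 − (-2) = -6.

-6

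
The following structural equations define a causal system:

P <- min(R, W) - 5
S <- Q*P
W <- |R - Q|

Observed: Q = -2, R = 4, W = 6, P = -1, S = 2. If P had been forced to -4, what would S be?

Intervening sets P = -4 and removes its equation (P <- min(R, W) - 5).
S = Q*P  [with Q=-2, P=-4]  = 8

8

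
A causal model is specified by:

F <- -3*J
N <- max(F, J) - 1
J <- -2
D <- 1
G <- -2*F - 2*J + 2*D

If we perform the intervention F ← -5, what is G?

16

The intervention breaks the incoming arrows to F: F <- -3*J no longer applies, and F = -5.
G = -2*F - 2*J + 2*D  [with F=-5, J=-2, D=1]  = 16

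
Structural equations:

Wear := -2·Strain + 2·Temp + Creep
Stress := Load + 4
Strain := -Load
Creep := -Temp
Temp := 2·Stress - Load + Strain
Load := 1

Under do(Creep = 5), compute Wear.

23

The intervention breaks the incoming arrows to Creep: Creep := -Temp no longer applies, and Creep = 5.
Stress = Load + 4  [with Load=1]  = 5
Strain = -Load  [with Load=1]  = -1
Temp = 2·Stress - Load + Strain  [with Stress=5, Load=1, Strain=-1]  = 8
Wear = -2·Strain + 2·Temp + Creep  [with Strain=-1, Temp=8, Creep=5]  = 23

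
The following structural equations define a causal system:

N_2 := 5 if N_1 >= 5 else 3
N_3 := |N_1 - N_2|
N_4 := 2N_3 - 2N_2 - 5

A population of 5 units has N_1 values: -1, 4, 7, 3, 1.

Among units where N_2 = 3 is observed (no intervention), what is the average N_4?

-7.5

Observing N_2=3 restricts to units where N_2's equation naturally yields 3: N_1 ∈ {-1, 4, 3, 1}. In that subpopulation N_4 = -3, -9, -11, -7, mean -7.5.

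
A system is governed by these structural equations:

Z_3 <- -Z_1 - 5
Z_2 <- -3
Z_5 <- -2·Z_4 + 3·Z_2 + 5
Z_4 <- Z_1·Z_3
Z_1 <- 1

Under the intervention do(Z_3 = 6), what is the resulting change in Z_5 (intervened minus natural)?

do(Z_3=6) replaces the equation Z_3 <- -Z_1 - 5 with the constant Z_3 = 6.
Z_4 = Z_1·Z_3  [with Z_1=1, Z_3=6]  = 6
Z_5 = -2·Z_4 + 3·Z_2 + 5  [with Z_4=6, Z_2=-3]  = -16
Without intervention: Z_3 = -Z_1 - 5  [with Z_1=1]  = -6; Z_4 = Z_1·Z_3  [with Z_1=1, Z_3=-6]  = -6; Z_5 = -2·Z_4 + 3·Z_2 + 5  [with Z_4=-6, Z_2=-3]  = 8.
Change = -16 − 8 = -24.

-24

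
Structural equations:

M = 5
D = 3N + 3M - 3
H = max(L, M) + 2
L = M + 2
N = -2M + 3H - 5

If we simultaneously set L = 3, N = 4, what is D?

24

Setting L = 3, N = 4 by intervention discards those variables' equations.
D = 3N + 3M - 3  [with N=4, M=5]  = 24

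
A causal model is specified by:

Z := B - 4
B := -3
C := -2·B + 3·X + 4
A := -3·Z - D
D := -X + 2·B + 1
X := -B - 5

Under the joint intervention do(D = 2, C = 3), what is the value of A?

19

The joint intervention fixes D = 2, C = 3, removing each variable's own equation.
Z = B - 4  [with B=-3]  = -7
A = -3·Z - D  [with Z=-7, D=2]  = 19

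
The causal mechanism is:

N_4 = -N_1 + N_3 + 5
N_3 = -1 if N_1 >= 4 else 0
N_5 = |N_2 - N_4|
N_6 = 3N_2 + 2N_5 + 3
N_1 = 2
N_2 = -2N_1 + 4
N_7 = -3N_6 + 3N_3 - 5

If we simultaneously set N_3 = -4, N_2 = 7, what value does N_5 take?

Setting N_3 = -4, N_2 = 7 by intervention discards those variables' equations.
N_4 = -N_1 + N_3 + 5  [with N_1=2, N_3=-4]  = -1
N_5 = |N_2 - N_4|  [with N_2=7, N_4=-1]  = 8

8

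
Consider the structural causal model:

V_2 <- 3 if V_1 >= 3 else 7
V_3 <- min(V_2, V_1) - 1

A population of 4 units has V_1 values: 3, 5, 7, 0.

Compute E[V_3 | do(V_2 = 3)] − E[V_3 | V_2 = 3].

-0.75

Under do(V_2=3), V_2's equation is replaced by V_2=3 for every unit. Per-unit V_3: 2, 2, 2, -1. Mean = 1.25.
Conditioning on V_2=3 selects the 3 unit(s) with V_1 ∈ {3, 5, 7}. Their V_3 values: 2, 2, 2. Mean = 2.
Difference = 1.25 − 2 = -0.75.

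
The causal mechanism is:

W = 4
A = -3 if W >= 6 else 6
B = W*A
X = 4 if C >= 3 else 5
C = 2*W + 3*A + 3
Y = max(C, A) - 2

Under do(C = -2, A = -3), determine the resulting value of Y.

-4

The joint intervention fixes C = -2, A = -3, removing each variable's own equation.
Y = max(C, A) - 2  [with C=-2, A=-3]  = -4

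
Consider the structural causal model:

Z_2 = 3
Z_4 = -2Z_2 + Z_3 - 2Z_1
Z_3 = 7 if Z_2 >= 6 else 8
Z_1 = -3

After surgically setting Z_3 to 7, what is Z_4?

7

The intervention breaks the incoming arrows to Z_3: Z_3 = 7 if Z_2 >= 6 else 8 no longer applies, and Z_3 = 7.
Z_4 = -2Z_2 + Z_3 - 2Z_1  [with Z_2=3, Z_3=7, Z_1=-3]  = 7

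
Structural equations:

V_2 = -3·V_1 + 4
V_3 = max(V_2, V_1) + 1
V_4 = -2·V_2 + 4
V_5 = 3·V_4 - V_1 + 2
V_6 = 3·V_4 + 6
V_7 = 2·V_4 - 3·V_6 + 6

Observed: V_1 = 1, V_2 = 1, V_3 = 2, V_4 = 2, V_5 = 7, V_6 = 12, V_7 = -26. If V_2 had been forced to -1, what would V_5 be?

19

do(V_2=-1) replaces the equation V_2 = -3·V_1 + 4 with the constant V_2 = -1.
V_4 = -2·V_2 + 4  [with V_2=-1]  = 6
V_5 = 3·V_4 - V_1 + 2  [with V_4=6, V_1=1]  = 19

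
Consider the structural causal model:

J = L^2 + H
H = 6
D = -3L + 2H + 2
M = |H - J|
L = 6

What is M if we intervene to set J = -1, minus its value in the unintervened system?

-29

Intervening sets J = -1 and removes its equation (J = L^2 + H).
M = |H - J|  [with H=6, J=-1]  = 7
Without intervention: J = L^2 + H  [with L=6, H=6]  = 42; M = |H - J|  [with H=6, J=42]  = 36.
Change = 7 − 36 = -29.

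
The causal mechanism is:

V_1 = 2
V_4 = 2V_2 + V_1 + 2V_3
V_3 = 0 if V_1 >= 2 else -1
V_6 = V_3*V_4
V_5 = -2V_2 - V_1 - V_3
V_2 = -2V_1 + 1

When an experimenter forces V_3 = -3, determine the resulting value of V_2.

-3

Under do(V_3=-3), the mechanism V_3 = 0 if V_1 >= 2 else -1 is discarded; V_3 is fixed at -3.
Since V_2 is not a descendant of the intervened variable, it is unaffected.
V_2 = -2V_1 + 1  [with V_1=2]  = -3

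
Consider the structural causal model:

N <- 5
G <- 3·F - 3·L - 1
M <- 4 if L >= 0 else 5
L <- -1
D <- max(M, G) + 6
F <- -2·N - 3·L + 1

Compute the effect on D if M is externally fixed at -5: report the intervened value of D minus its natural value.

The intervention breaks the incoming arrows to M: M <- 4 if L >= 0 else 5 no longer applies, and M = -5.
F = -2·N - 3·L + 1  [with N=5, L=-1]  = -6
G = 3·F - 3·L - 1  [with F=-6, L=-1]  = -16
D = max(M, G) + 6  [with M=-5, G=-16]  = 1
Without intervention: M = 4 if L >= 0 else 5  [with L=-1]  = 5; F = -2·N - 3·L + 1  [with N=5, L=-1]  = -6; G = 3·F - 3·L - 1  [with F=-6, L=-1]  = -16; D = max(M, G) + 6  [with M=5, G=-16]  = 11.
Change = 1 − 11 = -10.

-10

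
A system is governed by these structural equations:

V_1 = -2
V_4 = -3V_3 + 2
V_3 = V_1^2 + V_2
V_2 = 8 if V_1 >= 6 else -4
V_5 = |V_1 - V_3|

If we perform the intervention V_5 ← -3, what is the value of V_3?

do(V_5=-3) replaces the equation V_5 = |V_1 - V_3| with the constant V_5 = -3.
V_3 is not downstream of the intervention, so its value is determined by the original equations.
V_2 = 8 if V_1 >= 6 else -4  [with V_1=-2]  = -4
V_3 = V_1^2 + V_2  [with V_1=-2, V_2=-4]  = 0

0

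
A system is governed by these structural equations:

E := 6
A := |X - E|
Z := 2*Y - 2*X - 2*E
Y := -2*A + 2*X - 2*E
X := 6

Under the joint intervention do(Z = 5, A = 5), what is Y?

Under do(Z = 5, A = 5), each intervened variable's structural equation is replaced by its fixed value.
Y = -2*A + 2*X - 2*E  [with A=5, X=6, E=6]  = -10

-10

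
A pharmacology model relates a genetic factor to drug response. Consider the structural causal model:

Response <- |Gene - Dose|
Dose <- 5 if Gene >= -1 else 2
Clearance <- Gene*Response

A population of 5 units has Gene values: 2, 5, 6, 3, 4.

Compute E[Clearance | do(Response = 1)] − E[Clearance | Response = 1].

-1

do(Response=1) breaks Response's dependence on Gene. With Response=1 fixed, Clearance across the units is 2, 5, 6, 3, 4, mean 4.
Observing Response=1 restricts to units where Response's equation naturally yields 1: Gene ∈ {6, 4}. In that subpopulation Clearance = 6, 4, mean 5.
Difference = 4 − 5 = -1.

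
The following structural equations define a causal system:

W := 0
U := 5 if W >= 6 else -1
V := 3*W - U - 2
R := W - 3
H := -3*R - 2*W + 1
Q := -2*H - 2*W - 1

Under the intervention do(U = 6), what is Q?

-21

Under do(U=6), the mechanism U := 5 if W >= 6 else -1 is discarded; U is fixed at 6.
No directed path runs from U to Q, so Q keeps its natural value.
R = W - 3  [with W=0]  = -3
H = -3*R - 2*W + 1  [with R=-3, W=0]  = 10
Q = -2*H - 2*W - 1  [with H=10, W=0]  = -21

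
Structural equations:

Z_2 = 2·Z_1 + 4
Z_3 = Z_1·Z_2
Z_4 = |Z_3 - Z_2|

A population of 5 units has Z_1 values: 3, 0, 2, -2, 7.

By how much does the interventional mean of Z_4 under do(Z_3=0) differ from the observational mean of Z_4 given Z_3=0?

6

do(Z_3=0) breaks Z_3's dependence on Z_1. With Z_3=0 fixed, Z_4 across the units is 10, 4, 8, 0, 18, mean 8.
E[Z_4|Z_3=0] averages over only the 2 units with Z_3=0 (Z_1 = 0, -2): Z_4 = 4, 0, mean 2.
Difference = 8 − 2 = 6.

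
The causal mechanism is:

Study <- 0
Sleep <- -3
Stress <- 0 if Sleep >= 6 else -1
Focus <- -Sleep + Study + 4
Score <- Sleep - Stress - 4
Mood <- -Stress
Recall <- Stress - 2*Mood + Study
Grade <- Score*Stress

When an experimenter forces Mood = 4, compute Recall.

Intervening sets Mood = 4 and removes its equation (Mood <- -Stress).
Stress = 0 if Sleep >= 6 else -1  [with Sleep=-3]  = -1
Recall = Stress - 2*Mood + Study  [with Stress=-1, Mood=4, Study=0]  = -9

-9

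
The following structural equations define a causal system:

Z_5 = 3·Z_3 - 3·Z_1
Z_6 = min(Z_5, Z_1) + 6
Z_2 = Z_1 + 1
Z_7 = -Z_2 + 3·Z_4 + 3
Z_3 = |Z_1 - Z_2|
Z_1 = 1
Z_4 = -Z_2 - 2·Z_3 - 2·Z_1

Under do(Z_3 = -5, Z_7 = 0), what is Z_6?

-12

Under do(Z_3 = -5, Z_7 = 0), each intervened variable's structural equation is replaced by its fixed value.
Z_5 = 3·Z_3 - 3·Z_1  [with Z_3=-5, Z_1=1]  = -18
Z_6 = min(Z_5, Z_1) + 6  [with Z_5=-18, Z_1=1]  = -12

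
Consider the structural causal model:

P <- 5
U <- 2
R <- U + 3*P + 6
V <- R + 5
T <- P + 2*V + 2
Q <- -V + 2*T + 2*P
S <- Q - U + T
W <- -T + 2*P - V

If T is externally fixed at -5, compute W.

-13

do(T=-5) replaces the equation T <- P + 2*V + 2 with the constant T = -5.
R = U + 3*P + 6  [with U=2, P=5]  = 23
V = R + 5  [with R=23]  = 28
W = -T + 2*P - V  [with T=-5, P=5, V=28]  = -13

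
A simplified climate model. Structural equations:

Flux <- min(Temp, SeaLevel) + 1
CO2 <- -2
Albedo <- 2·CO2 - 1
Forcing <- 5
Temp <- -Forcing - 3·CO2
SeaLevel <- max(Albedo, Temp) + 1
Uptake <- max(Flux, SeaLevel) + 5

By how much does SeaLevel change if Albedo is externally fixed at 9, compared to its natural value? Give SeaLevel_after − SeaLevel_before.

8

Intervening sets Albedo = 9 and removes its equation (Albedo <- 2·CO2 - 1).
Temp = -Forcing - 3·CO2  [with Forcing=5, CO2=-2]  = 1
SeaLevel = max(Albedo, Temp) + 1  [with Albedo=9, Temp=1]  = 10
Without intervention: Temp = -Forcing - 3·CO2  [with Forcing=5, CO2=-2]  = 1; Albedo = 2·CO2 - 1  [with CO2=-2]  = -5; SeaLevel = max(Albedo, Temp) + 1  [with Albedo=-5, Temp=1]  = 2.
Change = 10 − 2 = 8.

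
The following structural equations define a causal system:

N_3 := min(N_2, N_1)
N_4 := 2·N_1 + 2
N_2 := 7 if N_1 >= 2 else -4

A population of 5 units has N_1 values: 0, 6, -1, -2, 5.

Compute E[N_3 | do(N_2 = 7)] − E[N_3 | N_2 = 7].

Under do(N_2=7), N_2's equation is replaced by N_2=7 for every unit. Per-unit N_3: 0, 6, -1, -2, 5. Mean = 1.6.
Conditioning on N_2=7 selects the 2 unit(s) with N_1 ∈ {6, 5}. Their N_3 values: 6, 5. Mean = 5.5.
Difference = 1.6 − 5.5 = -3.9.

-3.9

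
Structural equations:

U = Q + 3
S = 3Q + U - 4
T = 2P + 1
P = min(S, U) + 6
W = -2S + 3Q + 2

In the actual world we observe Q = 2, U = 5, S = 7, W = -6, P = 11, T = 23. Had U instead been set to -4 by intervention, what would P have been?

do(U=-4) replaces the equation U = Q + 3 with the constant U = -4.
S = 3Q + U - 4  [with Q=2, U=-4]  = -2
P = min(S, U) + 6  [with S=-2, U=-4]  = 2

2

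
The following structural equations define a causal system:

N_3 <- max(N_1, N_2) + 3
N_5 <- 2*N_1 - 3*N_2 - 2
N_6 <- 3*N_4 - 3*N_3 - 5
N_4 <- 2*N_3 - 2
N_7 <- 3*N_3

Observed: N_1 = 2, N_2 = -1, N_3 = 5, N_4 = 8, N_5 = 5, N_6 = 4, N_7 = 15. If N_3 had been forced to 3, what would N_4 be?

4

The intervention breaks the incoming arrows to N_3: N_3 <- max(N_1, N_2) + 3 no longer applies, and N_3 = 3.
N_4 = 2*N_3 - 2  [with N_3=3]  = 4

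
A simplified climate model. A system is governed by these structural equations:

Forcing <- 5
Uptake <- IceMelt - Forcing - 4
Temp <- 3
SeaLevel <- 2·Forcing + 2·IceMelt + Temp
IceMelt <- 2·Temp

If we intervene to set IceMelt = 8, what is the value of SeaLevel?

The intervention breaks the incoming arrows to IceMelt: IceMelt <- 2·Temp no longer applies, and IceMelt = 8.
SeaLevel = 2·Forcing + 2·IceMelt + Temp  [with Forcing=5, IceMelt=8, Temp=3]  = 29

29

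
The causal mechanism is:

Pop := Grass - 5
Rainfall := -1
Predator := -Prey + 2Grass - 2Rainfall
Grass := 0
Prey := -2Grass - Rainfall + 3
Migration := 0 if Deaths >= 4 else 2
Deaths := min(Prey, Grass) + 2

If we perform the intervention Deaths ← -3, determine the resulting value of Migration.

2

The intervention breaks the incoming arrows to Deaths: Deaths := min(Prey, Grass) + 2 no longer applies, and Deaths = -3.
Migration = 0 if Deaths >= 4 else 2  [with Deaths=-3]  = 2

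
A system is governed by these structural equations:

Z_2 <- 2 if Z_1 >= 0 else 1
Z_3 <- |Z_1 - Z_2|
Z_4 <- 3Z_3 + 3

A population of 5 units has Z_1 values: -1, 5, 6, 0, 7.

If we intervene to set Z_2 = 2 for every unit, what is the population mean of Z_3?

3.4

do(Z_2=2) breaks Z_2's dependence on Z_1. With Z_2=2 fixed, Z_3 across the units is 3, 3, 4, 2, 5, mean 3.4.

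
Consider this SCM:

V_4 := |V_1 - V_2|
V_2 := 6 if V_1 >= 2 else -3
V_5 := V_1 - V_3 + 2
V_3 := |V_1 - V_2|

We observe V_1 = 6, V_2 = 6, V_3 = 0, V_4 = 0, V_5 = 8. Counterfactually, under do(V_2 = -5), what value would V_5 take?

-3

do(V_2=-5) replaces the equation V_2 := 6 if V_1 >= 2 else -3 with the constant V_2 = -5.
V_3 = |V_1 - V_2|  [with V_1=6, V_2=-5]  = 11
V_5 = V_1 - V_3 + 2  [with V_1=6, V_3=11]  = -3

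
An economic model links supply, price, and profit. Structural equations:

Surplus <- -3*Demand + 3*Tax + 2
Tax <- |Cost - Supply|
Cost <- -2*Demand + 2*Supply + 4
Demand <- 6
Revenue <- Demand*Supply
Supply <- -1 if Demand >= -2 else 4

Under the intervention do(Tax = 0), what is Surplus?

-16

The intervention breaks the incoming arrows to Tax: Tax <- |Cost - Supply| no longer applies, and Tax = 0.
Surplus = -3*Demand + 3*Tax + 2  [with Demand=6, Tax=0]  = -16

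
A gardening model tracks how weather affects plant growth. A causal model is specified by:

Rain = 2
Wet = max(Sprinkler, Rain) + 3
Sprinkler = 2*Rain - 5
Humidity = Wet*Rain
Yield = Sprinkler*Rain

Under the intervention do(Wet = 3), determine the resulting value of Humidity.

The intervention breaks the incoming arrows to Wet: Wet = max(Sprinkler, Rain) + 3 no longer applies, and Wet = 3.
Humidity = Wet*Rain  [with Wet=3, Rain=2]  = 6

6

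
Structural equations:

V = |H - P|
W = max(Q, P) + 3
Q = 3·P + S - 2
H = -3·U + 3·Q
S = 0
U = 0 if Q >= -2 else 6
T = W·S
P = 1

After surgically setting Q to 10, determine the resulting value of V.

The intervention breaks the incoming arrows to Q: Q = 3·P + S - 2 no longer applies, and Q = 10.
U = 0 if Q >= -2 else 6  [with Q=10]  = 0
H = -3·U + 3·Q  [with U=0, Q=10]  = 30
V = |H - P|  [with H=30, P=1]  = 29

29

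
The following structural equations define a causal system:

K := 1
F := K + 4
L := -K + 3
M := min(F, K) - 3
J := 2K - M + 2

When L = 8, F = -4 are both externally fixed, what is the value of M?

-7

The joint intervention fixes L = 8, F = -4, removing each variable's own equation.
M = min(F, K) - 3  [with F=-4, K=1]  = -7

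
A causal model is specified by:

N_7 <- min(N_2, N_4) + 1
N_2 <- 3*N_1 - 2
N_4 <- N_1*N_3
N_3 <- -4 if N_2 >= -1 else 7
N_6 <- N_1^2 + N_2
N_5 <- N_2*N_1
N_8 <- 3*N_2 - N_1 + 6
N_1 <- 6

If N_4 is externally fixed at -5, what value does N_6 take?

52

Under do(N_4=-5), the mechanism N_4 <- N_1*N_3 is discarded; N_4 is fixed at -5.
Since N_6 is not a descendant of the intervened variable, it is unaffected.
N_2 = 3*N_1 - 2  [with N_1=6]  = 16
N_6 = N_1^2 + N_2  [with N_1=6, N_2=16]  = 52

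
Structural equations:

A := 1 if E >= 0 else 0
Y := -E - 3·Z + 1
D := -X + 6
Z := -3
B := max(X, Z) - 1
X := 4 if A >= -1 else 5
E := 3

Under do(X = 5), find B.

4

The intervention breaks the incoming arrows to X: X := 4 if A >= -1 else 5 no longer applies, and X = 5.
B = max(X, Z) - 1  [with X=5, Z=-3]  = 4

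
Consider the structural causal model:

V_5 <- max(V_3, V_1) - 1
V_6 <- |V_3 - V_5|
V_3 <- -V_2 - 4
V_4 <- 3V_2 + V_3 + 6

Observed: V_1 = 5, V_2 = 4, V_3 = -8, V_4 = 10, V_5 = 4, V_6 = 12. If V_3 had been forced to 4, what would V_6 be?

0

The intervention breaks the incoming arrows to V_3: V_3 <- -V_2 - 4 no longer applies, and V_3 = 4.
V_5 = max(V_3, V_1) - 1  [with V_3=4, V_1=5]  = 4
V_6 = |V_3 - V_5|  [with V_3=4, V_5=4]  = 0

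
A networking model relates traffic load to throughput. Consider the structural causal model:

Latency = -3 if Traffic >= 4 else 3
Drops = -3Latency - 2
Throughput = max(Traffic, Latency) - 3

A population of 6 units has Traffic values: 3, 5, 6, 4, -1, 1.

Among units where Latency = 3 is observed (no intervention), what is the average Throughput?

E[Throughput|Latency=3] averages over only the 3 units with Latency=3 (Traffic = 3, -1, 1): Throughput = 0, 0, 0, mean 0.

0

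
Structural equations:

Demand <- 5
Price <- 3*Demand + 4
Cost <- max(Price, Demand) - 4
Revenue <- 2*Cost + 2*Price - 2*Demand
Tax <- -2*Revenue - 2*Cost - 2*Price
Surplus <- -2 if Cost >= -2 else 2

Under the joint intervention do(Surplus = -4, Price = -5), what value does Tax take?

44

The joint intervention fixes Surplus = -4, Price = -5, removing each variable's own equation.
Cost = max(Price, Demand) - 4  [with Price=-5, Demand=5]  = 1
Revenue = 2*Cost + 2*Price - 2*Demand  [with Cost=1, Price=-5, Demand=5]  = -18
Tax = -2*Revenue - 2*Cost - 2*Price  [with Revenue=-18, Cost=1, Price=-5]  = 44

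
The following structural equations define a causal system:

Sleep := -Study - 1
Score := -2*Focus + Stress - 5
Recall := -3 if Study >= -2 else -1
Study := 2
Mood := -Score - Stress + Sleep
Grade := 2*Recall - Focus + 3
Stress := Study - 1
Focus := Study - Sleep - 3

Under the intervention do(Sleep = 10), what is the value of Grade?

do(Sleep=10) replaces the equation Sleep := -Study - 1 with the constant Sleep = 10.
Focus = Study - Sleep - 3  [with Study=2, Sleep=10]  = -11
Recall = -3 if Study >= -2 else -1  [with Study=2]  = -3
Grade = 2*Recall - Focus + 3  [with Recall=-3, Focus=-11]  = 8

8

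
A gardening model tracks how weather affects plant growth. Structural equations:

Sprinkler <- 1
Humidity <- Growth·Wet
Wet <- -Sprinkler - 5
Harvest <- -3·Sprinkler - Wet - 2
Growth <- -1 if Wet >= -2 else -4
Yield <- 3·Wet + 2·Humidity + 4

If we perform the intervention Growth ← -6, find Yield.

58

do(Growth=-6) replaces the equation Growth <- -1 if Wet >= -2 else -4 with the constant Growth = -6.
Wet = -Sprinkler - 5  [with Sprinkler=1]  = -6
Humidity = Growth·Wet  [with Growth=-6, Wet=-6]  = 36
Yield = 3·Wet + 2·Humidity + 4  [with Wet=-6, Humidity=36]  = 58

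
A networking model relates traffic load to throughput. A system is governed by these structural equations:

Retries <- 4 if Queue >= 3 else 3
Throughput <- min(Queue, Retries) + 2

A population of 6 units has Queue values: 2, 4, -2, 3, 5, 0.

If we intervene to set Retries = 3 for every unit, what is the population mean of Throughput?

3.5

Every unit gets Retries=3 under the intervention. Throughput values become 4, 5, 0, 5, 5, 2; E[Throughput|do(Retries=3)] = 3.5.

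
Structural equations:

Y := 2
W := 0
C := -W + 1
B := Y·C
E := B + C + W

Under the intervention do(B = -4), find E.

Intervening sets B = -4 and removes its equation (B := Y·C).
C = -W + 1  [with W=0]  = 1
E = B + C + W  [with B=-4, C=1, W=0]  = -3

-3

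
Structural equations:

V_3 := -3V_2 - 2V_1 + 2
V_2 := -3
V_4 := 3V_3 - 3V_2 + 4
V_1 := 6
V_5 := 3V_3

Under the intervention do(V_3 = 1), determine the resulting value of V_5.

3

do(V_3=1) replaces the equation V_3 := -3V_2 - 2V_1 + 2 with the constant V_3 = 1.
V_5 = 3V_3  [with V_3=1]  = 3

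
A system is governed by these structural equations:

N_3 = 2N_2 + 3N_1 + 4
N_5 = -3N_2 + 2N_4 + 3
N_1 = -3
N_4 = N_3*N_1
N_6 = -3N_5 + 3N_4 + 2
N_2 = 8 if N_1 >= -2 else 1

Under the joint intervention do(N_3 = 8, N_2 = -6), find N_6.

11

Setting N_3 = 8, N_2 = -6 by intervention discards those variables' equations.
N_4 = N_3*N_1  [with N_3=8, N_1=-3]  = -24
N_5 = -3N_2 + 2N_4 + 3  [with N_2=-6, N_4=-24]  = -27
N_6 = -3N_5 + 3N_4 + 2  [with N_5=-27, N_4=-24]  = 11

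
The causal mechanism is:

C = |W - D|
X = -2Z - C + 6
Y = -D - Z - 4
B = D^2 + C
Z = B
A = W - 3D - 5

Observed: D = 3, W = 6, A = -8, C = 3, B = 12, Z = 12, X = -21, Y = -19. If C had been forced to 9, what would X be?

-39

The intervention breaks the incoming arrows to C: C = |W - D| no longer applies, and C = 9.
B = D^2 + C  [with D=3, C=9]  = 18
Z = B  [with B=18]  = 18
X = -2Z - C + 6  [with Z=18, C=9]  = -39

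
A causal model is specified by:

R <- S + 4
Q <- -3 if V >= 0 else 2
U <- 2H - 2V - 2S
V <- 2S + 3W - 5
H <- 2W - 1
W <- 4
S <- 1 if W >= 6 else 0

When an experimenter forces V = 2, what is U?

10

Under do(V=2), the mechanism V <- 2S + 3W - 5 is discarded; V is fixed at 2.
S = 1 if W >= 6 else 0  [with W=4]  = 0
H = 2W - 1  [with W=4]  = 7
U = 2H - 2V - 2S  [with H=7, V=2, S=0]  = 10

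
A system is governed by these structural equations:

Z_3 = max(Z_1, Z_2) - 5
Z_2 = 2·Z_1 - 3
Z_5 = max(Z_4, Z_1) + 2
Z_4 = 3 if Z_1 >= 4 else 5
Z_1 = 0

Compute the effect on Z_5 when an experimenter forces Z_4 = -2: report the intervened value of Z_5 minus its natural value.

-5

Intervening sets Z_4 = -2 and removes its equation (Z_4 = 3 if Z_1 >= 4 else 5).
Z_5 = max(Z_4, Z_1) + 2  [with Z_4=-2, Z_1=0]  = 2
Without intervention: Z_4 = 3 if Z_1 >= 4 else 5  [with Z_1=0]  = 5; Z_5 = max(Z_4, Z_1) + 2  [with Z_4=5, Z_1=0]  = 7.
Change = 2 − 7 = -5.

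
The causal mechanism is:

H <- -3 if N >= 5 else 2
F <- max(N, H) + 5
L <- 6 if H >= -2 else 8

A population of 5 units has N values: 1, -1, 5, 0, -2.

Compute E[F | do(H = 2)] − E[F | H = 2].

Every unit gets H=2 under the intervention. F values become 7, 7, 10, 7, 7; E[F|do(H=2)] = 7.6.
E[F|H=2] averages over only the 4 units with H=2 (N = 1, -1, 0, -2): F = 7, 7, 7, 7, mean 7.
Difference = 7.6 − 7 = 0.6.

0.6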